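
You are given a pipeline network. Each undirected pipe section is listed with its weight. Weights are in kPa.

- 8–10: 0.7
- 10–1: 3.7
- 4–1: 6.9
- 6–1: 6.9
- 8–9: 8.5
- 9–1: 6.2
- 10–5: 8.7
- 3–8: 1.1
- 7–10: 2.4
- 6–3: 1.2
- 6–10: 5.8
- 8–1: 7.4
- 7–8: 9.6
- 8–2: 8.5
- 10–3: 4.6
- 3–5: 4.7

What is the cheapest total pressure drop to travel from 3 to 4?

12.4 kPa

Enumerating some paths:
3 - 10 - 1 - 4: 4.6+3.7+6.9 = 15.2
3 - 6 - 1 - 4: 1.2+6.9+6.9 = 15
3 - 8 - 10 - 1 - 4: 1.1+0.7+3.7+6.9 = 12.4
The minimum is 12.4 kPa via 3 - 8 - 10 - 1 - 4.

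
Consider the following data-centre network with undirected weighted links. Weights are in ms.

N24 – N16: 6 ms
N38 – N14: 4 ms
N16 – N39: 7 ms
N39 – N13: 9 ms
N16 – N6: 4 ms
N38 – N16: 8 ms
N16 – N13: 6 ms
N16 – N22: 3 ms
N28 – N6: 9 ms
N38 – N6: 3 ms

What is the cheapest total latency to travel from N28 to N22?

16 ms

Candidate routes:
N28 → N6 → N16 → N22: 9+4+3 = 16
N28 → N6 → N38 → N16 → N22: 9+3+8+3 = 23
Cheapest is N28 → N6 → N16 → N22 at 16 ms.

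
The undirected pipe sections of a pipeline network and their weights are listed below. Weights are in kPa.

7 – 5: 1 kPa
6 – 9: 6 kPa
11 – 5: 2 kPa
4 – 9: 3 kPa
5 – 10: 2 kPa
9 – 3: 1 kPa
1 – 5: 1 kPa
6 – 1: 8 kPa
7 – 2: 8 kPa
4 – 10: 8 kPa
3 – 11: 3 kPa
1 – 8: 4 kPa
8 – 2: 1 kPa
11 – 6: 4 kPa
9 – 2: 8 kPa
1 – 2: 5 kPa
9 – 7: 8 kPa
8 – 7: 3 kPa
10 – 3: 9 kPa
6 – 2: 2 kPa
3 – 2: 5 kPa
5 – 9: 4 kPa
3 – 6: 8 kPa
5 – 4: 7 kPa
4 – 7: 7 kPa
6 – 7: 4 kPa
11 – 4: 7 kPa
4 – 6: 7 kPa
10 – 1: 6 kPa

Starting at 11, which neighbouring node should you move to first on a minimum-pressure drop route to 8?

Compare a few routes:
11 → 5 → 7 → 8: 2+1+3 = 6
11 → 6 → 2 → 8: 4+2+1 = 7
Cheapest is 11 → 5 → 7 → 8 at 6 kPa.
So from 11 the first move is to 5.

5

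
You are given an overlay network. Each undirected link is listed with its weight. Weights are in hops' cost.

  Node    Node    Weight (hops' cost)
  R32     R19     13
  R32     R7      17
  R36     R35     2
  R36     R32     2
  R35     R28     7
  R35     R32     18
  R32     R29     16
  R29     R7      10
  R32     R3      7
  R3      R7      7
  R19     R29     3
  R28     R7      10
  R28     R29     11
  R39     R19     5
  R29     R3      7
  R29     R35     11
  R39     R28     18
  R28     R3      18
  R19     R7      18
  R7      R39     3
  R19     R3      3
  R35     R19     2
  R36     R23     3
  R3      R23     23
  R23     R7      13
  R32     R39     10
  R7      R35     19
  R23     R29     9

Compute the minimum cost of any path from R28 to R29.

11 hops' cost

Enumerating some paths:
R28 - R35 - R19 - R29: 7+2+3 = 12
R28 - R29: 11 = 11
The minimum is 11 hops' cost via R28 - R29.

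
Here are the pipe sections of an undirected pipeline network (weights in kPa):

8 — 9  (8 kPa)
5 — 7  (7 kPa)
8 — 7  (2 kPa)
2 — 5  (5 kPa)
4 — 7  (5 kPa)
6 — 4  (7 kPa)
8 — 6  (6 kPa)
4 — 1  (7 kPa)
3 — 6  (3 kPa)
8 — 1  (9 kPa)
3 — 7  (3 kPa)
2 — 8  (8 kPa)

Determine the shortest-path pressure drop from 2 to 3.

13 kPa

Candidate routes:
2 → 5 → 7 → 3: 5+7+3 = 15
2 → 8 → 6 → 3: 8+6+3 = 17
2 → 8 → 7 → 3: 8+2+3 = 13
The minimum is 13 kPa via 2 → 8 → 7 → 3.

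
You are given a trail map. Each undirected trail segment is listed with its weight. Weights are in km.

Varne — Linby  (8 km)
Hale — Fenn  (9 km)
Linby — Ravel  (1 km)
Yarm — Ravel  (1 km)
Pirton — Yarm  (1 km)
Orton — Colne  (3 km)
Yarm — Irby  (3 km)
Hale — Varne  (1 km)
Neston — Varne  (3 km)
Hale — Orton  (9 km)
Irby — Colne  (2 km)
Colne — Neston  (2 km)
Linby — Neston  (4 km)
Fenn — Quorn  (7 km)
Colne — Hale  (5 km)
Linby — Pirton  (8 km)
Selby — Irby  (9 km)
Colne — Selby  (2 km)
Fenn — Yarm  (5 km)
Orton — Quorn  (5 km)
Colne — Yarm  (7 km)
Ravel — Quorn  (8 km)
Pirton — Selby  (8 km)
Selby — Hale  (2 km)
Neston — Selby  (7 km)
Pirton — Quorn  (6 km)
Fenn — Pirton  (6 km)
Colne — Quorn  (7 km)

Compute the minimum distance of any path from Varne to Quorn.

12 km

Enumerating some paths:
Varne → Neston → Colne → Quorn: 3+2+7 = 12
Varne → Hale → Selby → Colne → Orton → Quorn: 1+2+2+3+5 = 13
Varne → Hale → Colne → Quorn: 1+5+7 = 13
Varne → Neston → Colne → Orton → Quorn: 3+2+3+5 = 13
The minimum is 12 km via Varne → Neston → Colne → Quorn.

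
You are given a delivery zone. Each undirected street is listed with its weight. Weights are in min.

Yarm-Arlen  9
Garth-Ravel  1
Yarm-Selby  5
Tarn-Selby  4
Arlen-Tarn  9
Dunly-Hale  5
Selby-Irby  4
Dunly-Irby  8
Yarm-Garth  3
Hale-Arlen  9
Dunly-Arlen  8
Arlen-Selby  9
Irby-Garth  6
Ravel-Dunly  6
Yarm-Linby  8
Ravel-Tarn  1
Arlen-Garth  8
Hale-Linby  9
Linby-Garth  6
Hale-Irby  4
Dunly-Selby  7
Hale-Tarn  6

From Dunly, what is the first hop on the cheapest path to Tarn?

Ravel

Candidate routes:
Dunly → Selby → Tarn: 7+4 = 11
Dunly → Ravel → Tarn: 6+1 = 7
Dunly → Hale → Tarn: 5+6 = 11
The minimum is 7 min via Dunly → Ravel → Tarn.
So from Dunly the first move is to Ravel.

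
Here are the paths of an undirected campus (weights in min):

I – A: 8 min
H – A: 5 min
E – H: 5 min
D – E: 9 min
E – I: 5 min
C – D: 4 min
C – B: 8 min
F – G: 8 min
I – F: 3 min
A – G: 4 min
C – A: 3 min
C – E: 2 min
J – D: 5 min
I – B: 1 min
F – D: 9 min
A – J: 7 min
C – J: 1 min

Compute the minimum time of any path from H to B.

Shortest distances from H:
H: 0
A: 5  (via H)
E: 5  (via H)
C: 7  (via E)
J: 8  (via C)
G: 9  (via A)
I: 10  (via E)
B: 11  (via I)
Shortest route: H → E → I → B = 11 min.

11 min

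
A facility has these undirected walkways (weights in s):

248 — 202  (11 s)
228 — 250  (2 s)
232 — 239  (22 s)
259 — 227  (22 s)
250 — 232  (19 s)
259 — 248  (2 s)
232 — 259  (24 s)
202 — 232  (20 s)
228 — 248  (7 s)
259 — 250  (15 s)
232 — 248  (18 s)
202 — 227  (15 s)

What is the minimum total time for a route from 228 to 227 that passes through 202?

Shortest 228→202: 228 → 248 → 202 = 18
Shortest 202→227: 202 → 227 = 15
Total via 202: 18 + 15 = 33 s.

33 s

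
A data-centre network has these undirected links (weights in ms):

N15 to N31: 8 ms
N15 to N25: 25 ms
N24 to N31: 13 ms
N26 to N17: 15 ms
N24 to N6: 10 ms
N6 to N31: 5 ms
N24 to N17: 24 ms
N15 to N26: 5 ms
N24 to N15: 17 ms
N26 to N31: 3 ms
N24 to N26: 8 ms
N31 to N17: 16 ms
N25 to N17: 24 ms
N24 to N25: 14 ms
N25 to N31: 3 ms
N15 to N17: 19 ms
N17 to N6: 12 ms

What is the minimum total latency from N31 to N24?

Shortest distances from N31:
N31: 0
N26: 3  (via N31)
N25: 3  (via N31)
N6: 5  (via N31)
N15: 8  (via N31)
N24: 11  (via N26)
Shortest route: N31–N26–N24 = 11 ms.

11 ms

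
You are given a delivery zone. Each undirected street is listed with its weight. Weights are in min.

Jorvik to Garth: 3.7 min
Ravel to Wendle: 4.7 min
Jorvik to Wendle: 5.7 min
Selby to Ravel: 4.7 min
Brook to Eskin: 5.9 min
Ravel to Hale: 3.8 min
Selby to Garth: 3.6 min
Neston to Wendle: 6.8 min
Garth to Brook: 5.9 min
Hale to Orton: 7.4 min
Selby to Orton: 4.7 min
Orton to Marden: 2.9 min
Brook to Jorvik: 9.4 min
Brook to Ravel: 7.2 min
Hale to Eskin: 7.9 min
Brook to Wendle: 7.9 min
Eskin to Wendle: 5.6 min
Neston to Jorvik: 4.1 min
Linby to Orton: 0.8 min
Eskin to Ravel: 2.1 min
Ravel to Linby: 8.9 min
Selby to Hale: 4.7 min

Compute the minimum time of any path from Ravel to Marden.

Candidate routes:
Ravel–Linby–Orton–Marden: 8.9+0.8+2.9 = 12.6
Ravel–Selby–Orton–Marden: 4.7+4.7+2.9 = 12.3
Cheapest is Ravel–Selby–Orton–Marden at 12.3 min.

12.3 min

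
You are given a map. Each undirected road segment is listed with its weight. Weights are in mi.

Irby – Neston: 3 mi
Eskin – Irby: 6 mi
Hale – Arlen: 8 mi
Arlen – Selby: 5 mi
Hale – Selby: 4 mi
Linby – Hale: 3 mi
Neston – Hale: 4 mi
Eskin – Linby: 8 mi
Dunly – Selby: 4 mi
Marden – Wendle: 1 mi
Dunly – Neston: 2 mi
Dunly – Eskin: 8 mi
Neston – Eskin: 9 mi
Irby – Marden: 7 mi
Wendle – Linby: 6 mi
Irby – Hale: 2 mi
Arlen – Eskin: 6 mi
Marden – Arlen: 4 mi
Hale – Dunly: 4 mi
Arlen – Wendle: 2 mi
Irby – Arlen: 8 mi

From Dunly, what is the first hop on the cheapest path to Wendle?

Selby

Candidate routes:
Dunly–Selby–Arlen–Wendle: 4+5+2 = 11
Dunly–Hale–Linby–Wendle: 4+3+6 = 13
Dunly–Neston–Irby–Marden–Wendle: 2+3+7+1 = 13
The minimum is 11 mi via Dunly–Selby–Arlen–Wendle.
So from Dunly the first move is to Selby.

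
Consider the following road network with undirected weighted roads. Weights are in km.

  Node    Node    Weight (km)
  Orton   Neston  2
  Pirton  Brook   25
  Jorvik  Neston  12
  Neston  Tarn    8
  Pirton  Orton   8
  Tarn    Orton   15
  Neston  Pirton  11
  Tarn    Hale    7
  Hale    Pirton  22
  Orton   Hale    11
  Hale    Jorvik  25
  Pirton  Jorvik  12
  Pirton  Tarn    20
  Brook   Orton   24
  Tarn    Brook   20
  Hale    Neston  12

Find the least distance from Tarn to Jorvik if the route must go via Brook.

57 km

Shortest Tarn→Brook: Tarn–Brook = 20
Shortest Brook→Jorvik: Brook–Pirton–Jorvik = 37
Total via Brook: 20 + 37 = 57 km.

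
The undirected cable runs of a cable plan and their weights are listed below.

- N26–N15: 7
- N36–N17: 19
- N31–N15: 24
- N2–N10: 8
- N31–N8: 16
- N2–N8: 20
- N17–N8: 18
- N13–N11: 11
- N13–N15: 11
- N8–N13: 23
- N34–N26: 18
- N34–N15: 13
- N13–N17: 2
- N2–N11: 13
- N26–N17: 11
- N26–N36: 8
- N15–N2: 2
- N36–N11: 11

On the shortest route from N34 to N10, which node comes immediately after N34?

Compare a few routes:
N34 - N26 - N17 - N13 - N15 - N2 - N10: 18+11+2+11+2+8 = 52
N34 - N15 - N2 - N10: 13+2+8 = 23
N34 - N26 - N15 - N2 - N10: 18+7+2+8 = 35
N34 - N15 - N13 - N11 - N2 - N10: 13+11+11+13+8 = 56
The minimum is 23 via N34 - N15 - N2 - N10.
So from N34 the first move is to N15.

N15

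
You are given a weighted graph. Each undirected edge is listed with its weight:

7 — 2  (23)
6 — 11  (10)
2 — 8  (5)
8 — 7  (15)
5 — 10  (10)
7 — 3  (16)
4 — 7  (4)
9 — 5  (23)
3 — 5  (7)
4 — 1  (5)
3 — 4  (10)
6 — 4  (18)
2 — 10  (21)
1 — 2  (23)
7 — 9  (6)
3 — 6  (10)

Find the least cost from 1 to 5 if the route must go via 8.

60

Best 1 to 8: 1–4–7–8 costing 24
Best 8 to 5: 8–2–10–5 costing 36
Total via 8: 24 + 36 = 60.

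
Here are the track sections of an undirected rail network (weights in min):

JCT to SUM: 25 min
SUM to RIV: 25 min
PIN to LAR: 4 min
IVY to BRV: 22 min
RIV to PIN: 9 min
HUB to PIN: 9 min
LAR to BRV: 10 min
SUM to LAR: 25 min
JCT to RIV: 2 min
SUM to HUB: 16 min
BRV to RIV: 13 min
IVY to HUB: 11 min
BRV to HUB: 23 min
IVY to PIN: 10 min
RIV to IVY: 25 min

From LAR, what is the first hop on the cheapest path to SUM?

Enumerating some paths:
LAR - SUM: 25 = 25
LAR - PIN - HUB - SUM: 4+9+16 = 29
LAR - PIN - RIV - SUM: 4+9+25 = 38
The minimum is 25 min via LAR - SUM.
So from LAR the first move is to SUM.

SUM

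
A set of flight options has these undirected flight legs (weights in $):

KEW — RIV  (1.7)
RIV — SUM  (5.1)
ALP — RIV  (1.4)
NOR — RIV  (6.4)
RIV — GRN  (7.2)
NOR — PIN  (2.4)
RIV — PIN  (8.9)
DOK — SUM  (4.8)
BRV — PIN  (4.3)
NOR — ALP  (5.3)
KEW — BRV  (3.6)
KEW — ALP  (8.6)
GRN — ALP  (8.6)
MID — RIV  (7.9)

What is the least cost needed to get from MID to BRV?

Enumerating some paths:
MID → RIV → KEW → BRV: 7.9+1.7+3.6 = 13.2
MID → RIV → ALP → NOR → PIN → BRV: 7.9+1.4+5.3+2.4+4.3 = 21.3
MID → RIV → NOR → PIN → BRV: 7.9+6.4+2.4+4.3 = 21
MID → RIV → PIN → BRV: 7.9+8.9+4.3 = 21.1
The minimum is $13.2 via MID → RIV → KEW → BRV.

$13.2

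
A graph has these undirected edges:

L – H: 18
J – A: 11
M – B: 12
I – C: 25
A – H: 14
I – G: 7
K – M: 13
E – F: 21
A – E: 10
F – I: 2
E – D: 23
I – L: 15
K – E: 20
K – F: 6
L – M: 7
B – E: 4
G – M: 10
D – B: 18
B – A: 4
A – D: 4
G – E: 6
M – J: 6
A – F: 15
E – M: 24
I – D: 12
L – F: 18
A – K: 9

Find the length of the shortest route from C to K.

Candidate routes:
C–I–D–A–K: 25+12+4+9 = 50
C–I–F–K: 25+2+6 = 33
The minimum is 33 via C–I–F–K.

33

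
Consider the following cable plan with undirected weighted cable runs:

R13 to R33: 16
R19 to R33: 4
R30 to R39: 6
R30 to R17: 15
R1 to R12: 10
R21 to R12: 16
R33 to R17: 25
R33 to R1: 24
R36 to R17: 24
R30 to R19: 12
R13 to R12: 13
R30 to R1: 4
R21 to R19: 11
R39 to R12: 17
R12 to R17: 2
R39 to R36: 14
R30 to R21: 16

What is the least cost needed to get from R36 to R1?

Compare a few routes:
R36 - R17 - R30 - R1: 24+15+4 = 43
R36 - R39 - R12 - R1: 14+17+10 = 41
R36 - R17 - R12 - R1: 24+2+10 = 36
R36 - R39 - R30 - R1: 14+6+4 = 24
Cheapest is R36 - R39 - R30 - R1 at 24.

24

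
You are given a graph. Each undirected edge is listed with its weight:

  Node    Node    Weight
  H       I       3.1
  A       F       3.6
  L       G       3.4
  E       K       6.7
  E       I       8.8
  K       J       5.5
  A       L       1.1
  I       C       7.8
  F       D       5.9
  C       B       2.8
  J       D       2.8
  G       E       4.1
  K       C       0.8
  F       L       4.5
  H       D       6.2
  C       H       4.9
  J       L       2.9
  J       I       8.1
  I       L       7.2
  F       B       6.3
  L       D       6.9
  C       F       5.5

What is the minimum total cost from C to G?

11.6

Running Dijkstra from C:
C: 0
K: 0.8  (via C)
B: 2.8  (via C)
H: 4.9  (via C)
F: 5.5  (via C)
J: 6.3  (via K)
E: 7.5  (via K)
I: 7.8  (via C)
A: 9.1  (via F)
D: 9.1  (via J)
L: 9.2  (via J)
G: 11.6  (via E)
Shortest route: C–K–E–G = 11.6.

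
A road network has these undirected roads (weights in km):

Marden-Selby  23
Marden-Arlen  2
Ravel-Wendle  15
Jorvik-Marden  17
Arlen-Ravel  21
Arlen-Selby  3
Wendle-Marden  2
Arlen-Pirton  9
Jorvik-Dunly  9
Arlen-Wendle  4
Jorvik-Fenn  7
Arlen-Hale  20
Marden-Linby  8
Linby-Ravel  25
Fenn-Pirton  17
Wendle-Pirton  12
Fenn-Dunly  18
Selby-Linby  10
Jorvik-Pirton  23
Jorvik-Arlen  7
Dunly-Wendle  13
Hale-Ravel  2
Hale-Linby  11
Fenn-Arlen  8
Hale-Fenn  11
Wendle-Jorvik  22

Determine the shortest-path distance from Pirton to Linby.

19 km

Candidate routes:
Pirton–Arlen–Marden–Linby: 9+2+8 = 19
Pirton–Arlen–Selby–Linby: 9+3+10 = 22
Cheapest is Pirton–Arlen–Marden–Linby at 19 km.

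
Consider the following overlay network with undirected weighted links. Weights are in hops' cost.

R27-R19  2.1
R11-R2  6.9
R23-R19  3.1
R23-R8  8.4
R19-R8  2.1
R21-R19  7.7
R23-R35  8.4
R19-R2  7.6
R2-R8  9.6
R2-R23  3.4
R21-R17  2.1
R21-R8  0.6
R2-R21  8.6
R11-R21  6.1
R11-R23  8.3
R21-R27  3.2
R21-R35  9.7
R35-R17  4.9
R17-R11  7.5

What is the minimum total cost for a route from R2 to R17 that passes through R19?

Shortest R2→R19: R2 → R23 → R19 = 6.5
Best R19 to R17: R19 → R8 → R21 → R17 costing 4.8
Total via R19: 6.5 + 4.8 = 11.3 hops' cost.

11.3 hops' cost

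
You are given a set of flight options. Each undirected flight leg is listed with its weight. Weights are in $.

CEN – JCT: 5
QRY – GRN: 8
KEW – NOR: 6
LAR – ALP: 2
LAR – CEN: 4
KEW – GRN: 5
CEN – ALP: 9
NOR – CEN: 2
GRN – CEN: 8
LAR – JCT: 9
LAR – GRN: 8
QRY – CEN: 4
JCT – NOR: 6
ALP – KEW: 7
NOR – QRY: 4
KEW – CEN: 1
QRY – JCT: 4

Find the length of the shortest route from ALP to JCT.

$11

Shortest distances from ALP:
ALP: 0
LAR: 2  (via ALP)
CEN: 6  (via LAR)
KEW: 7  (via ALP)
NOR: 8  (via CEN)
QRY: 10  (via CEN)
GRN: 10  (via LAR)
JCT: 11  (via LAR)
Shortest route: ALP–LAR–JCT = $11.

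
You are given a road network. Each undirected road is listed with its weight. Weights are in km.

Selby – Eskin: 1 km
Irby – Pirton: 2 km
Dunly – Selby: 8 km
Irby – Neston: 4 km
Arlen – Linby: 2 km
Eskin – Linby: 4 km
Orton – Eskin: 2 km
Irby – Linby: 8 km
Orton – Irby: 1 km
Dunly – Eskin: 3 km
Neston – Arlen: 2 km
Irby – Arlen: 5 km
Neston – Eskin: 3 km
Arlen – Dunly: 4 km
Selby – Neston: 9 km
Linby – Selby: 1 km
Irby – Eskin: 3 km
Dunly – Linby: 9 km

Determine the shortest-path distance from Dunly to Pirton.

8 km

Candidate routes:
Dunly - Eskin - Irby - Pirton: 3+3+2 = 8
Dunly - Arlen - Irby - Pirton: 4+5+2 = 11
Cheapest is Dunly - Eskin - Irby - Pirton at 8 km.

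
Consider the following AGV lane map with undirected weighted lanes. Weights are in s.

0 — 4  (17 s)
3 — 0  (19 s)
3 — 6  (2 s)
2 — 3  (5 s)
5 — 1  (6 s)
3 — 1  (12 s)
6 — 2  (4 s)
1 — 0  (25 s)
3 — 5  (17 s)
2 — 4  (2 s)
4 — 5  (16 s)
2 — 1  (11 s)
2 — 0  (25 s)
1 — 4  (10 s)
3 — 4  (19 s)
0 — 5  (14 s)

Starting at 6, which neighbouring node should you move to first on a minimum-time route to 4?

Compare a few routes:
6 - 3 - 2 - 4: 2+5+2 = 9
6 - 2 - 4: 4+2 = 6
Cheapest is 6 - 2 - 4 at 6 s.
So from 6 the first move is to 2.

2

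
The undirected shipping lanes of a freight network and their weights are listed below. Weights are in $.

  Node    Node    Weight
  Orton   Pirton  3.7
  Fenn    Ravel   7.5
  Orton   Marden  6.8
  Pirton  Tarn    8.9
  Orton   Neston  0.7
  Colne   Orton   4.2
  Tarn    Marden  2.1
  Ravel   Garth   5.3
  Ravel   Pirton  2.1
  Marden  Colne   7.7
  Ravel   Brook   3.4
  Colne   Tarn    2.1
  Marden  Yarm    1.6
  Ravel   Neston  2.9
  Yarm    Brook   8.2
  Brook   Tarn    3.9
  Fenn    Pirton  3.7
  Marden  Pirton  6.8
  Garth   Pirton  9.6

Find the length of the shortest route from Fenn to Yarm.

$12.1

Running Dijkstra from Fenn:
Fenn: 0
Pirton: 3.7  (via Fenn)
Ravel: 5.8  (via Pirton)
Orton: 7.4  (via Pirton)
Neston: 8.1  (via Orton)
Brook: 9.2  (via Ravel)
Marden: 10.5  (via Pirton)
Garth: 11.1  (via Ravel)
Colne: 11.6  (via Orton)
Yarm: 12.1  (via Marden)
Shortest route: Fenn → Pirton → Marden → Yarm = $12.1.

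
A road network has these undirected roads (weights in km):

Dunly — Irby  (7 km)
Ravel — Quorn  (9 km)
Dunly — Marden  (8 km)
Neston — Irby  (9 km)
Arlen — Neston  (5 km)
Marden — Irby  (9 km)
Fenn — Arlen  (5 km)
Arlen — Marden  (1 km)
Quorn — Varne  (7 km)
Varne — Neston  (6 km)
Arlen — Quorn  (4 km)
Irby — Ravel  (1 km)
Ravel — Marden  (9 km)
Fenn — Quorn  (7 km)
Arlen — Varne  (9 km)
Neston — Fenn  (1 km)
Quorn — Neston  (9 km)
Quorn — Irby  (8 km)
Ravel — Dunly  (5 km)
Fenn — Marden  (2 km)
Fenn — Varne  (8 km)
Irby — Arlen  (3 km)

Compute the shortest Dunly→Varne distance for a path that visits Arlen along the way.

Shortest Dunly→Arlen: Dunly–Ravel–Irby–Arlen = 9
Shortest Arlen→Varne: Arlen–Varne = 9
Total via Arlen: 9 + 9 = 18 km.

18 km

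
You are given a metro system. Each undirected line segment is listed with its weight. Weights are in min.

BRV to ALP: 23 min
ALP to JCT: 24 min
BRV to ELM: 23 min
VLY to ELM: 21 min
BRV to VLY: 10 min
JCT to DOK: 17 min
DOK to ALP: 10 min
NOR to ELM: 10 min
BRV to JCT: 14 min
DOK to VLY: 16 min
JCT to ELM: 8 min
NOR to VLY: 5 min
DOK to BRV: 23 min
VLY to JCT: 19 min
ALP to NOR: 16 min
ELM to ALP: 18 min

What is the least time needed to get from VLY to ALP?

Enumerating some paths:
VLY - DOK - ALP: 16+10 = 26
VLY - NOR - ALP: 5+16 = 21
Cheapest is VLY - NOR - ALP at 21 min.

21 min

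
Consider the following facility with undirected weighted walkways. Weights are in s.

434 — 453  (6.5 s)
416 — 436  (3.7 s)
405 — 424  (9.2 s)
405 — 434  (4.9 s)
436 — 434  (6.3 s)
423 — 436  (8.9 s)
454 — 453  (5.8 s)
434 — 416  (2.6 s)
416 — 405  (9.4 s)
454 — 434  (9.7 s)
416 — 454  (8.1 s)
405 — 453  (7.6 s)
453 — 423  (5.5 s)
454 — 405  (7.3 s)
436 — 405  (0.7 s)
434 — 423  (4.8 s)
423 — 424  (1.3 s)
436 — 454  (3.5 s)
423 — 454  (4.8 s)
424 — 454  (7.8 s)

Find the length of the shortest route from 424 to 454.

6.1 s

Compare a few routes:
424–423–453–454: 1.3+5.5+5.8 = 12.6
424–423–454: 1.3+4.8 = 6.1
424–454: 7.8 = 7.8
The minimum is 6.1 s via 424–423–454.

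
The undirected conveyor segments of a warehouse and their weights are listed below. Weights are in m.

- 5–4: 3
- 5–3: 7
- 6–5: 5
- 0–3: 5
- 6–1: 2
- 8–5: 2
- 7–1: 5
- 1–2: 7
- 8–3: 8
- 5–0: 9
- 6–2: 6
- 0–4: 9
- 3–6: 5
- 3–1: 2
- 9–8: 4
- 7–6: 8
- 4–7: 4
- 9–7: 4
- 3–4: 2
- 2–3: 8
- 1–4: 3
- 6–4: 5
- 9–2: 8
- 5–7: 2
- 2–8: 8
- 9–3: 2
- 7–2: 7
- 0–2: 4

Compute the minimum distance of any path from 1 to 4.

Compare a few routes:
1 - 4: 3 = 3
1 - 3 - 4: 2+2 = 4
1 - 6 - 4: 2+5 = 7
The minimum is 3 m via 1 - 4.

3 m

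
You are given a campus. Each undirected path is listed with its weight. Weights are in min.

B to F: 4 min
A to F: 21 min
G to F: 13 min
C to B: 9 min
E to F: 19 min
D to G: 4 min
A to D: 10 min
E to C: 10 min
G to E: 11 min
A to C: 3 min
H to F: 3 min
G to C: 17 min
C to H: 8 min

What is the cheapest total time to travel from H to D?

Enumerating some paths:
H - C - A - D: 8+3+10 = 21
H - C - G - D: 8+17+4 = 29
H - F - G - D: 3+13+4 = 20
Cheapest is H - F - G - D at 20 min.

20 min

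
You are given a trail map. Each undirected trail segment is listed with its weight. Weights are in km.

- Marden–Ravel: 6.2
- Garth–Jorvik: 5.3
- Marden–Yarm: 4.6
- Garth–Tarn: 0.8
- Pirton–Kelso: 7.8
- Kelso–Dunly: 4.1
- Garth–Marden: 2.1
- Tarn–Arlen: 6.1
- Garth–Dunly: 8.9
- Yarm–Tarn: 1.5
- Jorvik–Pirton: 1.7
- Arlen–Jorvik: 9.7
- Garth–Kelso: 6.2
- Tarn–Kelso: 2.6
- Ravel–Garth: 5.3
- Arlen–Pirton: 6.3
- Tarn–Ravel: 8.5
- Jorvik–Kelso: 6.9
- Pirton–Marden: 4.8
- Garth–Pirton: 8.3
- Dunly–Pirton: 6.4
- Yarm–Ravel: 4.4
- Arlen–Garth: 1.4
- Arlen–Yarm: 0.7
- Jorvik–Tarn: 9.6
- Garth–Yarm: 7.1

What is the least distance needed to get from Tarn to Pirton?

Candidate routes:
Tarn–Garth–Arlen–Pirton: 0.8+1.4+6.3 = 8.5
Tarn–Garth–Marden–Pirton: 0.8+2.1+4.8 = 7.7
Tarn–Yarm–Arlen–Pirton: 1.5+0.7+6.3 = 8.5
Tarn–Garth–Jorvik–Pirton: 0.8+5.3+1.7 = 7.8
Cheapest is Tarn–Garth–Marden–Pirton at 7.7 km.

7.7 km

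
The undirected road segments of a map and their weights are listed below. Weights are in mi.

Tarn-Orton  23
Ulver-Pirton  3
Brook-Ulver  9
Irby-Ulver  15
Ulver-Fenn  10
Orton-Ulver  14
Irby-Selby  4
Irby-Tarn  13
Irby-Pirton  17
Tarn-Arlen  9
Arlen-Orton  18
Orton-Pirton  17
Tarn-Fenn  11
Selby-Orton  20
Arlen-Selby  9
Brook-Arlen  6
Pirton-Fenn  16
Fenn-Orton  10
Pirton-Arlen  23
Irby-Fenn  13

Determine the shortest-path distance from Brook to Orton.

23 mi

Settle nodes by increasing distance from Brook:
Brook: 0
Arlen: 6  (via Brook)
Ulver: 9  (via Brook)
Pirton: 12  (via Ulver)
Tarn: 15  (via Arlen)
Selby: 15  (via Arlen)
Fenn: 19  (via Ulver)
Irby: 19  (via Selby)
Orton: 23  (via Ulver)
Shortest route: Brook–Ulver–Orton = 23 mi.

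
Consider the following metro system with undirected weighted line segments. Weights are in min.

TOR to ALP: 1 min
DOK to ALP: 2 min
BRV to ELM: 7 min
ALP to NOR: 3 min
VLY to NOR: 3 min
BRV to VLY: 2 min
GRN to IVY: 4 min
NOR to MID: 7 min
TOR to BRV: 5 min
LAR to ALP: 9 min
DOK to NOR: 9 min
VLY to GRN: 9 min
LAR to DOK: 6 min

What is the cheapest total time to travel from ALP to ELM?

Running Dijkstra from ALP:
ALP: 0
TOR: 1  (via ALP)
DOK: 2  (via ALP)
NOR: 3  (via ALP)
VLY: 6  (via NOR)
BRV: 6  (via TOR)
LAR: 8  (via DOK)
MID: 10  (via NOR)
ELM: 13  (via BRV)
Shortest route: ALP–TOR–BRV–ELM = 13 min.

13 min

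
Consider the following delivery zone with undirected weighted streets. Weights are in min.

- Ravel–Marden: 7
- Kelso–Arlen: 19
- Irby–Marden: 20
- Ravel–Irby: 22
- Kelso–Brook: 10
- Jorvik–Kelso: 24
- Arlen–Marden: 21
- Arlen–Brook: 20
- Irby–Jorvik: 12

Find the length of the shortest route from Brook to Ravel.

48 min

Running Dijkstra from Brook:
Brook: 0
Kelso: 10  (via Brook)
Arlen: 20  (via Brook)
Jorvik: 34  (via Kelso)
Marden: 41  (via Arlen)
Irby: 46  (via Jorvik)
Ravel: 48  (via Marden)
Shortest route: Brook → Arlen → Marden → Ravel = 48 min.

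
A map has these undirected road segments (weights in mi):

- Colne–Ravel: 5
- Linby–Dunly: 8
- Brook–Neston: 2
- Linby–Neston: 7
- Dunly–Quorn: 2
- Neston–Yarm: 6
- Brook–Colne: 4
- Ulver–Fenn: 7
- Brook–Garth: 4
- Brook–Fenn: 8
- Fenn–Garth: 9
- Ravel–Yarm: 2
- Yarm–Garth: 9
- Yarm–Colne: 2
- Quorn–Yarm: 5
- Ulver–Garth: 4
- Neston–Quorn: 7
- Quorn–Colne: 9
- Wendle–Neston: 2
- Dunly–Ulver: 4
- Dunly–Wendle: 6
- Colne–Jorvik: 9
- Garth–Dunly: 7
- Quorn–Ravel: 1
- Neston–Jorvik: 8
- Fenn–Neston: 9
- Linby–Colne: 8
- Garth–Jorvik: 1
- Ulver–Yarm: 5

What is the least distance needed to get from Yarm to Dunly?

Compare a few routes:
Yarm–Ulver–Dunly: 5+4 = 9
Yarm–Ravel–Quorn–Dunly: 2+1+2 = 5
Yarm–Colne–Ravel–Quorn–Dunly: 2+5+1+2 = 10
Yarm–Quorn–Dunly: 5+2 = 7
Cheapest is Yarm–Ravel–Quorn–Dunly at 5 mi.

5 mi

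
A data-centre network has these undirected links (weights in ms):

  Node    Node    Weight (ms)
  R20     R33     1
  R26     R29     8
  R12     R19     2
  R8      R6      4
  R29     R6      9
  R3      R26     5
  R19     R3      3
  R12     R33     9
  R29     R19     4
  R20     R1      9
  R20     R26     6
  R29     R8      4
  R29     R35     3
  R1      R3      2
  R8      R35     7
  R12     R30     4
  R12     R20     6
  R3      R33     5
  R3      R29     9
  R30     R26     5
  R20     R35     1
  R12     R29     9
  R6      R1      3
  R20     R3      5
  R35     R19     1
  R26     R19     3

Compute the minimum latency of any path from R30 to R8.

14 ms

Settle nodes by increasing distance from R30:
R30: 0
R12: 4  (via R30)
R26: 5  (via R30)
R19: 6  (via R12)
R35: 7  (via R19)
R20: 8  (via R35)
R33: 9  (via R20)
R3: 9  (via R19)
R29: 10  (via R19)
R1: 11  (via R3)
R6: 14  (via R1)
R8: 14  (via R35)
Shortest route: R30 → R12 → R19 → R35 → R8 = 14 ms.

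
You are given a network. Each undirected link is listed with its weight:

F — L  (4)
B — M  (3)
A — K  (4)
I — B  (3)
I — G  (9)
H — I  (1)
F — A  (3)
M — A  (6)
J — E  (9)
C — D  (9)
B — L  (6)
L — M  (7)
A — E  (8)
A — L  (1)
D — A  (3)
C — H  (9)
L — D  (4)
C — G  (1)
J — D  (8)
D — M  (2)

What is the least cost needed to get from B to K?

Enumerating some paths:
B - M - D - A - K: 3+2+3+4 = 12
B - L - A - K: 6+1+4 = 11
The minimum is 11 via B - L - A - K.

11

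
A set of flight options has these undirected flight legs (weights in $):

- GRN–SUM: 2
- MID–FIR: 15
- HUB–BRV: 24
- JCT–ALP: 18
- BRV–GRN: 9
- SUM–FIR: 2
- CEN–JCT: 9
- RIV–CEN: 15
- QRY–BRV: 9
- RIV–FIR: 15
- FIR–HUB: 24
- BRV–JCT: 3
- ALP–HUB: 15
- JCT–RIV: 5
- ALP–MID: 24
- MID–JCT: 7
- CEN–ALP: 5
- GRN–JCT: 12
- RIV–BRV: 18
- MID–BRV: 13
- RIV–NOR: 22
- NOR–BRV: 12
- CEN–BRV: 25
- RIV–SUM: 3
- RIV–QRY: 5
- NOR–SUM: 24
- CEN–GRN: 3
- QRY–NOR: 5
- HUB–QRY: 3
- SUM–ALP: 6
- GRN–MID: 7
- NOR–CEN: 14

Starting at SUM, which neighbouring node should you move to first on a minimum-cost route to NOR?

Candidate routes:
SUM → RIV → QRY → NOR: 3+5+5 = 13
SUM → RIV → JCT → BRV → NOR: 3+5+3+12 = 23
SUM → GRN → BRV → NOR: 2+9+12 = 23
SUM → GRN → CEN → NOR: 2+3+14 = 19
Cheapest is SUM → RIV → QRY → NOR at $13.
So from SUM the first move is to RIV.

RIV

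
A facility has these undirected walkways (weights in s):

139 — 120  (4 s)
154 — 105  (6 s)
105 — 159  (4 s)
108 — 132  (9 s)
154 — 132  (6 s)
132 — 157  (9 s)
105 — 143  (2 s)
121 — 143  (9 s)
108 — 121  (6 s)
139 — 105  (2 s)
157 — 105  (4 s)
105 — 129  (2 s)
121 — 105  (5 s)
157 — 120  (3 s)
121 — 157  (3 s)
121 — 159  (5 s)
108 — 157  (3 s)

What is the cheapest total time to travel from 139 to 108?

9 s

Running Dijkstra from 139:
139: 0
105: 2  (via 139)
120: 4  (via 139)
129: 4  (via 105)
143: 4  (via 105)
157: 6  (via 105)
159: 6  (via 105)
121: 7  (via 105)
154: 8  (via 105)
108: 9  (via 157)
Shortest route: 139 → 105 → 157 → 108 = 9 s.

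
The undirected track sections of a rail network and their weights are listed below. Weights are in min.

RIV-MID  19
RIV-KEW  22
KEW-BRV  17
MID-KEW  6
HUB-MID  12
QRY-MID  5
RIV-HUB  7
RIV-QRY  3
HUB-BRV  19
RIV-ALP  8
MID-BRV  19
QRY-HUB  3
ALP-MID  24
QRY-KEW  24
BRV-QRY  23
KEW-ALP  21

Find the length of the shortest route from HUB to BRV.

Candidate routes:
HUB - QRY - BRV: 3+23 = 26
HUB - BRV: 19 = 19
HUB - QRY - MID - BRV: 3+5+19 = 27
The minimum is 19 min via HUB - BRV.

19 min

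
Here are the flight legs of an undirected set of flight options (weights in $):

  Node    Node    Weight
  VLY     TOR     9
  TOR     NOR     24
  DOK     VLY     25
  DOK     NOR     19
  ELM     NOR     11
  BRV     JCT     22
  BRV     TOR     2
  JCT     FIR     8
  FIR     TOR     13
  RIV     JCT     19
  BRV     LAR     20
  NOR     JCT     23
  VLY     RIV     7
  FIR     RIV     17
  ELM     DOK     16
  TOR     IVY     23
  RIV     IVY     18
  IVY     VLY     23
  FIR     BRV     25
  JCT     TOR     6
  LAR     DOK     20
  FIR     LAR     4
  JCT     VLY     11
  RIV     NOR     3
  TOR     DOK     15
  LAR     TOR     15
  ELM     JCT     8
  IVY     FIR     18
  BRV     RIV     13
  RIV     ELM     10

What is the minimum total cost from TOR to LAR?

Shortest distances from TOR:
TOR: 0
BRV: 2  (via TOR)
JCT: 6  (via TOR)
VLY: 9  (via TOR)
FIR: 13  (via TOR)
ELM: 14  (via JCT)
RIV: 15  (via BRV)
DOK: 15  (via TOR)
LAR: 15  (via TOR)
Shortest route: TOR → LAR = $15.

$15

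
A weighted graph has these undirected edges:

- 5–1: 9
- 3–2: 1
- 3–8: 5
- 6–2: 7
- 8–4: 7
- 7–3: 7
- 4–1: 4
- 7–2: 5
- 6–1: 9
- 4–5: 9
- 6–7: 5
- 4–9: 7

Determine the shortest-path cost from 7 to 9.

25

Enumerating some paths:
7 → 3 → 8 → 4 → 9: 7+5+7+7 = 26
7 → 2 → 6 → 1 → 4 → 9: 5+7+9+4+7 = 32
7 → 2 → 3 → 8 → 4 → 9: 5+1+5+7+7 = 25
7 → 6 → 2 → 3 → 8 → 4 → 9: 5+7+1+5+7+7 = 32
Cheapest is 7 → 2 → 3 → 8 → 4 → 9 at 25.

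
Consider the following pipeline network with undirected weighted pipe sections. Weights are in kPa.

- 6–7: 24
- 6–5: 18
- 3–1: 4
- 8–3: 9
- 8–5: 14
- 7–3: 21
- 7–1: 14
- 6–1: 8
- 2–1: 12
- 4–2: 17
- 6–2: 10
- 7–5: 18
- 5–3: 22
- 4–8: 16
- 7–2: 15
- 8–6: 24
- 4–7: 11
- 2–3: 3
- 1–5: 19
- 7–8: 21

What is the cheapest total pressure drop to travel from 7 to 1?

14 kPa

Compare a few routes:
7 - 2 - 1: 15+12 = 27
7 - 1: 14 = 14
7 - 2 - 3 - 1: 15+3+4 = 22
7 - 3 - 1: 21+4 = 25
The minimum is 14 kPa via 7 - 1.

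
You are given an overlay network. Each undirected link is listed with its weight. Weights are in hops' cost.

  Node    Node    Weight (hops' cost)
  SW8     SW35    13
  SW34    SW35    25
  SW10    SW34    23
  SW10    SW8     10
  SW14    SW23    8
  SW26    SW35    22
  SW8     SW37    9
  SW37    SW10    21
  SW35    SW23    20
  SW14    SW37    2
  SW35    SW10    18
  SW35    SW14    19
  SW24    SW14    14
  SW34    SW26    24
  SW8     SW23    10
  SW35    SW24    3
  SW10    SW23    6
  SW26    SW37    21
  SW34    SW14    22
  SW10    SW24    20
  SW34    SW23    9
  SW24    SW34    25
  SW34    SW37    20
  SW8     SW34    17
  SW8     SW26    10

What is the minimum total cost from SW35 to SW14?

17 hops' cost

Settle nodes by increasing distance from SW35:
SW35: 0
SW24: 3  (via SW35)
SW8: 13  (via SW35)
SW14: 17  (via SW24)
Shortest route: SW35–SW24–SW14 = 17 hops' cost.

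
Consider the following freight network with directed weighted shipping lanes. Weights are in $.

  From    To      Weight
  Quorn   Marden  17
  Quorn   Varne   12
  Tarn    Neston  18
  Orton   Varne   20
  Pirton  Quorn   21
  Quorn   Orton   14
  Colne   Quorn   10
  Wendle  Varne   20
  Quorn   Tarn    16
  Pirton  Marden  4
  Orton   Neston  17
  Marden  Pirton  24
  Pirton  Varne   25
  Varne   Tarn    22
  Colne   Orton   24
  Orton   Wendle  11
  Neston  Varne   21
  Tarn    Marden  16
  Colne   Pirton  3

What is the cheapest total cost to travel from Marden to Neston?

Candidate routes:
Marden → Pirton → Quorn → Orton → Neston: 24+21+14+17 = 76
Marden → Pirton → Varne → Tarn → Neston: 24+25+22+18 = 89
Marden → Pirton → Quorn → Tarn → Neston: 24+21+16+18 = 79
The minimum is $76 via Marden → Pirton → Quorn → Orton → Neston.

$76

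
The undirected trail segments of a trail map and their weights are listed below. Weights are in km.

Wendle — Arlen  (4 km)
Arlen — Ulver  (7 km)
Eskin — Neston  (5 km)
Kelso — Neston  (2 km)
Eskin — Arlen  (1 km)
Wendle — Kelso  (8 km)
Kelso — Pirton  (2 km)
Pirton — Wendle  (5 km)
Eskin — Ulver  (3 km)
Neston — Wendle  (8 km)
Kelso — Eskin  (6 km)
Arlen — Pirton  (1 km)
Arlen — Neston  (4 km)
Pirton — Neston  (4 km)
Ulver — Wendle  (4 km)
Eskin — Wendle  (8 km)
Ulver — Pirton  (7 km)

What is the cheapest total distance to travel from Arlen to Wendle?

Shortest distances from Arlen:
Arlen: 0
Eskin: 1  (via Arlen)
Pirton: 1  (via Arlen)
Kelso: 3  (via Pirton)
Neston: 4  (via Arlen)
Wendle: 4  (via Arlen)
Shortest route: Arlen–Wendle = 4 km.

4 km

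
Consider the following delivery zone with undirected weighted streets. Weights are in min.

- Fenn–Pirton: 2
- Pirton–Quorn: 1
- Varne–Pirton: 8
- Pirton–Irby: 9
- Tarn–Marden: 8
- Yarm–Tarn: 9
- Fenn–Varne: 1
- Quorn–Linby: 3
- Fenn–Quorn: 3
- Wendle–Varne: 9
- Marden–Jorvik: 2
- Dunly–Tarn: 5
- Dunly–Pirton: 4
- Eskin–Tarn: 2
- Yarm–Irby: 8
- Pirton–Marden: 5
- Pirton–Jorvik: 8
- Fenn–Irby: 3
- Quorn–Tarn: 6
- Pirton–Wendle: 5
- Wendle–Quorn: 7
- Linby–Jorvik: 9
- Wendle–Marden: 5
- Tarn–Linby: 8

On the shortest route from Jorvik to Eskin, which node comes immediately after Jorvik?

Marden

Compare a few routes:
Jorvik–Marden–Pirton–Dunly–Tarn–Eskin: 2+5+4+5+2 = 18
Jorvik–Marden–Pirton–Quorn–Tarn–Eskin: 2+5+1+6+2 = 16
Jorvik–Marden–Tarn–Eskin: 2+8+2 = 12
Jorvik–Pirton–Quorn–Tarn–Eskin: 8+1+6+2 = 17
Cheapest is Jorvik–Marden–Tarn–Eskin at 12 min.
So from Jorvik the first move is to Marden.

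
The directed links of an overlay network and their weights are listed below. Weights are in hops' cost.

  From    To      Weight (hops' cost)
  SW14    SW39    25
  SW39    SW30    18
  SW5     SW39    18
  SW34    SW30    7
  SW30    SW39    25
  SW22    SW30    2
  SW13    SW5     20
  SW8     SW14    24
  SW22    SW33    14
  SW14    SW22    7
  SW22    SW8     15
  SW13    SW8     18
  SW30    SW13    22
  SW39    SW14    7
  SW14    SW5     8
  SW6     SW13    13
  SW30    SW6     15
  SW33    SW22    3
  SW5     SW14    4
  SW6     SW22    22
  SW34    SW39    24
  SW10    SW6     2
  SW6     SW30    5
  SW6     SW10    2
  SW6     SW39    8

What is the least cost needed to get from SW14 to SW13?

31 hops' cost

Enumerating some paths:
SW14 → SW22 → SW30 → SW13: 7+2+22 = 31
SW14 → SW22 → SW30 → SW6 → SW13: 7+2+15+13 = 37
The minimum is 31 hops' cost via SW14 → SW22 → SW30 → SW13.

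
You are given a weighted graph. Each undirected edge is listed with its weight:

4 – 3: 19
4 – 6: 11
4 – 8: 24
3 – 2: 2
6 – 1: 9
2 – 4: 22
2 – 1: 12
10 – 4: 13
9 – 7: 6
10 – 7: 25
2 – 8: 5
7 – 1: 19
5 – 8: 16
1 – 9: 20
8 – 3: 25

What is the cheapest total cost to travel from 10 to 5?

53

Compare a few routes:
10–4–3–2–8–5: 13+19+2+5+16 = 55
10–4–8–5: 13+24+16 = 53
Cheapest is 10–4–8–5 at 53.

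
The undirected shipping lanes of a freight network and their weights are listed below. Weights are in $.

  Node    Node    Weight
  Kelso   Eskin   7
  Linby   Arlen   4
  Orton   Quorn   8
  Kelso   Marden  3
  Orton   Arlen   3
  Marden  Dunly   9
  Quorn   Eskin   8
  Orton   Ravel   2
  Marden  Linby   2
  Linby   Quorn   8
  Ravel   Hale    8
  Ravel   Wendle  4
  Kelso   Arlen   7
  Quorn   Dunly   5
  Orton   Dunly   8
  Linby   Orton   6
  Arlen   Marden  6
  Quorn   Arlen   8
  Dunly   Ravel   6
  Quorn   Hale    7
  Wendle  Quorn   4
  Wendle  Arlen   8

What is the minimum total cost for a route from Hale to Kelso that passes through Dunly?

Best Hale to Dunly: Hale → Quorn → Dunly costing 12
Shortest Dunly→Kelso: Dunly → Marden → Kelso = 12
Total via Dunly: 12 + 12 = $24.

$24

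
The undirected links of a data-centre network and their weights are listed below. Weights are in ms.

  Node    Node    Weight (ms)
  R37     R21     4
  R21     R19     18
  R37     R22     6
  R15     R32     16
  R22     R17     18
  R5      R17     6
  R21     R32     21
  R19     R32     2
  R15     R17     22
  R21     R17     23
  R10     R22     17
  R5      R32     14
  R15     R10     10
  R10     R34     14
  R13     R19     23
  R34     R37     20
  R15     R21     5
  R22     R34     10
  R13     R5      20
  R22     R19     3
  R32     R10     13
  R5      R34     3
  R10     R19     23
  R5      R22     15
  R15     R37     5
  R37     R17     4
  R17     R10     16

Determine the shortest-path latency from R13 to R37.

30 ms

Settle nodes by increasing distance from R13:
R13: 0
R5: 20  (via R13)
R34: 23  (via R5)
R19: 23  (via R13)
R32: 25  (via R19)
R17: 26  (via R5)
R22: 26  (via R19)
R37: 30  (via R17)
Shortest route: R13–R5–R17–R37 = 30 ms.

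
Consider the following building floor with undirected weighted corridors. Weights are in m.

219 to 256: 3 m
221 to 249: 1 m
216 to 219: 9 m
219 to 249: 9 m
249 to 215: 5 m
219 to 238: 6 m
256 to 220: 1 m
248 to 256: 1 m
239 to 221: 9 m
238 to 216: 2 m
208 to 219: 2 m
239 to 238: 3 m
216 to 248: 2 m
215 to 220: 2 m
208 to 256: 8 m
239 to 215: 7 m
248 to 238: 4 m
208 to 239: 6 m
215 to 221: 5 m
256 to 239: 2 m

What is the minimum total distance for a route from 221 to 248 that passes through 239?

Shortest 221→239: 221–239 = 9
Shortest 239→248: 239–256–248 = 3
Total via 239: 9 + 3 = 12 m.

12 m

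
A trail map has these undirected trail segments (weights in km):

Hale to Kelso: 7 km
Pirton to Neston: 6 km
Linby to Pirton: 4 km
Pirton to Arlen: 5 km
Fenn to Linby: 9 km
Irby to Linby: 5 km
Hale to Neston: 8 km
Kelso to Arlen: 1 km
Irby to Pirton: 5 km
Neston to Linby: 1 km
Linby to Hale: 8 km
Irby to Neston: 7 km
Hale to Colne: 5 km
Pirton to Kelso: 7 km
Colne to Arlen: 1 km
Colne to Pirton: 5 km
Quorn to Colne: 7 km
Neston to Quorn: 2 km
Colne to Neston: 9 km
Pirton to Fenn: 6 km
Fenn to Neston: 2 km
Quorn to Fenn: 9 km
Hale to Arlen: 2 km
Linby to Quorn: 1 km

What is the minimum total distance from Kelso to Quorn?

9 km

Enumerating some paths:
Kelso–Arlen–Colne–Quorn: 1+1+7 = 9
Kelso–Arlen–Pirton–Linby–Quorn: 1+5+4+1 = 11
The minimum is 9 km via Kelso–Arlen–Colne–Quorn.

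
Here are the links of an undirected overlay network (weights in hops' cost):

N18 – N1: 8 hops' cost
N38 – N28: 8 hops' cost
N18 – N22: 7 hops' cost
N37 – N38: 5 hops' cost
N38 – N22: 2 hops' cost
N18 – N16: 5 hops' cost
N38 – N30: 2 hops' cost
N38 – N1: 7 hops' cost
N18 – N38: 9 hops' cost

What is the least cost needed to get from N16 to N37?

19 hops' cost

Shortest distances from N16:
N16: 0
N18: 5  (via N16)
N22: 12  (via N18)
N1: 13  (via N18)
N38: 14  (via N18)
N30: 16  (via N38)
N37: 19  (via N38)
Shortest route: N16 → N18 → N38 → N37 = 19 hops' cost.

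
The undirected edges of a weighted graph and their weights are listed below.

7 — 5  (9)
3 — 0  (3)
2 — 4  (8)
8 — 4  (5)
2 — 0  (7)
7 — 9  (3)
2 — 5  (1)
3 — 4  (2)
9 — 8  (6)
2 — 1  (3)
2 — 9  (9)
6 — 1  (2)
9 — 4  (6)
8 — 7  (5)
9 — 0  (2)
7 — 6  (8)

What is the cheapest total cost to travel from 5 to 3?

11

Enumerating some paths:
5–7–9–0–3: 9+3+2+3 = 17
5–2–0–3: 1+7+3 = 11
5–2–0–9–4–3: 1+7+2+6+2 = 18
5–2–9–0–3: 1+9+2+3 = 15
The minimum is 11 via 5–2–0–3.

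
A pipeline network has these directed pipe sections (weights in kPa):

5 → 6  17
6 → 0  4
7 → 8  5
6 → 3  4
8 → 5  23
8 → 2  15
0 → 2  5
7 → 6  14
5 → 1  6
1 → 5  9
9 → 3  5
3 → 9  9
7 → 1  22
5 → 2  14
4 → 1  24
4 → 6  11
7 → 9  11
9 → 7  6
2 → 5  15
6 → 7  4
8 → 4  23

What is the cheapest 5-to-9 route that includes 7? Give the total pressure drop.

Shortest 5→7: 5 → 6 → 7 = 21
Shortest 7→9: 7 → 9 = 11
Total via 7: 21 + 11 = 32 kPa.

32 kPa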